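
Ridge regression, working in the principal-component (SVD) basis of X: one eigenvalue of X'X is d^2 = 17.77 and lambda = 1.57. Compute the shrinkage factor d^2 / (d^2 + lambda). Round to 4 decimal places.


Compute the denominator: 17.77 + 1.57 = 19.3400.
Shrinkage factor = 17.77 / 19.3400 = 0.9188.

0.9188


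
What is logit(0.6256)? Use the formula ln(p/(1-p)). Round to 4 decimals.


Compute the odds: 0.6256/0.3744 = 1.6709.
Take the natural log: ln(1.6709) = 0.5134.

0.5134


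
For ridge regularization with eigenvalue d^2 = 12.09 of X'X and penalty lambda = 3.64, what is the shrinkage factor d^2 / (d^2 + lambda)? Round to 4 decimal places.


d^2 + lambda = 12.09 + 3.64 = 15.7300.
Shrinkage factor = 12.09/15.7300 = 0.7686.

0.7686


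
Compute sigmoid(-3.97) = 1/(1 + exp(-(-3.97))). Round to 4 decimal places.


First, exp(3.9700) = 52.9845.
Then sigma(z) = 1/(1 + 52.9845) = 0.0185.

0.0185


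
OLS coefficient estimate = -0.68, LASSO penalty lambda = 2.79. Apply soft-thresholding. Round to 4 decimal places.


Absolute value: |-0.68| = 0.68.
Compare to lambda = 2.79.
Since |beta| <= lambda, the coefficient is set to 0.

0.0000


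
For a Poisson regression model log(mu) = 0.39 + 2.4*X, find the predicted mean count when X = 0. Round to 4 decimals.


eta = 0.39 + 2.4 * 0 = 0.3900.
mu = exp(0.3900) = 1.4770.

1.4770


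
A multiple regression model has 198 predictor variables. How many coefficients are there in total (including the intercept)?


Each predictor gets one coefficient, plus one intercept.
Total parameters = 198 + 1 = 199.

199


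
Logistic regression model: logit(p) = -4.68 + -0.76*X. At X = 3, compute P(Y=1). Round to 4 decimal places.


z = -4.68 + -0.76 * 3 = -6.9600.
Sigmoid: P = 1 / (1 + exp(6.9600)) = 0.0009.

0.0009


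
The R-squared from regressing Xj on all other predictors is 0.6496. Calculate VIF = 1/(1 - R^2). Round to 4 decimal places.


Denominator: 1 - 0.6496 = 0.3504.
VIF = 1 / 0.3504 = 2.8539.

2.8539


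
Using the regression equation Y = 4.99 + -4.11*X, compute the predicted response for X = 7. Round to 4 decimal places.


Predicted value:
Y = 4.99 + (-4.11)(7) = 4.99 + -28.7700 = -23.7800.

-23.7800


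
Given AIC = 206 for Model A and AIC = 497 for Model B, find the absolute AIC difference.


Compute |206 - 497| = 291.
Model A has the smaller AIC.

291


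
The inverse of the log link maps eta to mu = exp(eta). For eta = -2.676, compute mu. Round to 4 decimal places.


mu = exp(eta) = exp(-2.676).
= 0.0688.

0.0688


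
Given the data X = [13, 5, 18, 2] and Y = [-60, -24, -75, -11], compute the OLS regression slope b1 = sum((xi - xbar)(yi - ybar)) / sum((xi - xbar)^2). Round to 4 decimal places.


Calculate xbar = 9.5000, ybar = -42.5000.
S_xx = 161.0000, S_xy = -657.0000.
Using b1 = S_xy / S_xx = -657.0000 / 161.0000, we get b1 = -4.0807.

-4.0807


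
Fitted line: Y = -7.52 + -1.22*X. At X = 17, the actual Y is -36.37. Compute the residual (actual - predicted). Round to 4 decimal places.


Fitted value at X = 17 is yhat = -7.52 + -1.22*17 = -28.2600.
Residual = -36.37 - -28.2600 = -8.1100.

-8.1100


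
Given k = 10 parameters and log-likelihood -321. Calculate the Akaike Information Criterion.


Compute:
2k = 2*10 = 20.
-2*loglik = -2*(-321) = 642.
AIC = 20 + 642 = 662.

662


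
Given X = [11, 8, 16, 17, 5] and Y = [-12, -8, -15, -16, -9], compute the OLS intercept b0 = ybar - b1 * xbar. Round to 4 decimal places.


The slope is b1 = -0.6559.
Sample means are xbar = 11.4000 and ybar = -12.0000.
Intercept: b0 = -12.0000 - (-0.6559)(11.4000) = -4.5228.

-4.5228


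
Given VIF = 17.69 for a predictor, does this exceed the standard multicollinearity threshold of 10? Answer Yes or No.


Compare VIF = 17.69 to the threshold of 10.
17.69 >= 10, so the answer is Yes.

Yes


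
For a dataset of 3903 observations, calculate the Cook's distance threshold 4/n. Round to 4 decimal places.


Using the rule of thumb:
Threshold = 4 / 3903 = 0.0010.

0.0010


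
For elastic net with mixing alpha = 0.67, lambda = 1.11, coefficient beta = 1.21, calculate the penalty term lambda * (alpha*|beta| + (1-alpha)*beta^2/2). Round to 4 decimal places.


alpha * |beta| = 0.67 * 1.21 = 0.8107.
(1-alpha) * beta^2/2 = 0.33 * 1.4641/2 = 0.2416.
Total = 1.11 * (0.8107 + 0.2416) = 1.1680.

1.1680


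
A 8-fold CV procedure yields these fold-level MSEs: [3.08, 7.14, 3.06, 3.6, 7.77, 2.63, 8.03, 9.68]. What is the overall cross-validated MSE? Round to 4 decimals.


Sum of fold MSEs = 44.9900.
Average = 44.9900 / 8 = 5.6238.

5.6238


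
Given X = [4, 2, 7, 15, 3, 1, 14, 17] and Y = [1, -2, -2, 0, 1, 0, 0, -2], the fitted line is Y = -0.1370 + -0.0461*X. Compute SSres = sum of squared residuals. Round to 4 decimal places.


Predicted values from Y = -0.1370 + -0.0461*X.
Residuals: [1.3214, -1.7708, -1.5403, 0.8285, 1.2753, 0.1831, 0.7824, -1.0793].
SSres = 11.3777.

11.3777


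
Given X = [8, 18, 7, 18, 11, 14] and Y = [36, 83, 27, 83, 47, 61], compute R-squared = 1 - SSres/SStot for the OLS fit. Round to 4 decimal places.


After computing the OLS fit (b0=-6.1416, b1=4.9191):
SSres = 14.0780, SStot = 2804.8333.
R^2 = 1 - 14.0780/2804.8333 = 0.9950.

0.9950


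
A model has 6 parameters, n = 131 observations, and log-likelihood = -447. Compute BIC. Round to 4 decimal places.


Compute k*ln(n) = 6*ln(131) = 6*4.875197 = 29.251182.
Then -2*loglik = 894.
BIC = 29.251182 + 894 = 923.251182, which rounds to 923.2512.

923.2512


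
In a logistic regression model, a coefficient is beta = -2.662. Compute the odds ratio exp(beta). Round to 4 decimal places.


Odds ratio = exp(beta) = exp(-2.662).
= 0.0698.

0.0698


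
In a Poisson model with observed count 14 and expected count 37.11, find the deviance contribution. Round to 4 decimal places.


Compute y*ln(y/mu) = 14*ln(14/37.11) = 14*-0.974829 = -13.647606.
y - mu = -23.11.
D = 2*(-13.647606 - (-23.11)) = 18.924788, which rounds to 18.9248.

18.9248


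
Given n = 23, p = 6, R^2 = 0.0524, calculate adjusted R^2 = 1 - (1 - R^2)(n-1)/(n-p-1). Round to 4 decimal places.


Using the formula:
(1 - 0.0524) = 0.9476.
Multiply by 22/16: 0.9476 * 22 = 20.8472, then 20.8472 / 16 = 1.3030.
Adj R^2 = 1 - 1.3030 = -0.3030.

-0.3030


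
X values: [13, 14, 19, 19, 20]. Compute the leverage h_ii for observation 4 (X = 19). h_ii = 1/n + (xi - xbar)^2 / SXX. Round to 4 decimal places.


Mean of X: xbar = 17.0000.
SXX = 42.0000.
For X = 19: h = 1/5 + (19 - 17.0000)^2/42.0000 = 0.2952.

0.2952


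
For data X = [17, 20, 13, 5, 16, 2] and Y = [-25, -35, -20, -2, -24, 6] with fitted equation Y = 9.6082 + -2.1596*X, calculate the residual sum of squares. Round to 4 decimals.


Predicted values from Y = 9.6082 + -2.1596*X.
Residuals: [2.1050, -1.4162, -1.5334, -0.8102, 0.9454, 0.7110].
SSres = 10.8437.

10.8437


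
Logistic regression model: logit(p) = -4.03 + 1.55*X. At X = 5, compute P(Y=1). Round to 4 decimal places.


Linear predictor: z = -4.03 + 1.55 * 5 = 3.7200.
P = 1/(1 + exp(-3.7200)) = 1/(1 + 0.0242) = 0.9763.

0.9763


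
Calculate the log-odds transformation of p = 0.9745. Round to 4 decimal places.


The odds are p/(1-p) = 0.9745 / 0.0255 = 38.2157.
logit(p) = ln(38.2157) = 3.6432.

3.6432


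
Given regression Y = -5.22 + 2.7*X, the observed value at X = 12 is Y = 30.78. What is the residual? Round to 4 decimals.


Fitted value at X = 12 is yhat = -5.22 + 2.7*12 = 27.1800.
Residual = 30.78 - 27.1800 = 3.6000.

3.6000


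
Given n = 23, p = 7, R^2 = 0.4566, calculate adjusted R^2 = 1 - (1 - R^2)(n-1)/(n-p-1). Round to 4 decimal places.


Using the formula:
(1 - 0.4566) = 0.5434.
Multiply by 22/15: 0.5434 * 22 = 11.9548, then 11.9548 / 15 = 0.7970.
Adj R^2 = 1 - 0.7970 = 0.2030.

0.2030


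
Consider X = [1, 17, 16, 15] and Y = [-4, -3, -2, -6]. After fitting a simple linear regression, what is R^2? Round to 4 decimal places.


The fitted line is Y = -4.2343 + 0.0395*X.
SSres = 8.4832, SStot = 8.7500.
R^2 = 1 - SSres/SStot = 0.0305.

0.0305


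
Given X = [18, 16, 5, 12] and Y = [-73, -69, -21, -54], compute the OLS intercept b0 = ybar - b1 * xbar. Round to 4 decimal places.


First find the slope: b1 = -4.0937.
Means: xbar = 12.7500, ybar = -54.2500.
b0 = ybar - b1 * xbar = -54.2500 - -4.0937 * 12.7500 = -2.0557.

-2.0557


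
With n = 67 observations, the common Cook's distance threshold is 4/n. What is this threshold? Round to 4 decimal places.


The threshold is 4/n.
4/67 = 0.0597.

0.0597


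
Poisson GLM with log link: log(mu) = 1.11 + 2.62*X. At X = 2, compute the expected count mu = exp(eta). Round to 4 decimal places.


eta = 1.11 + 2.62 * 2 = 6.3500.
mu = exp(6.3500) = 572.4927.

572.4927


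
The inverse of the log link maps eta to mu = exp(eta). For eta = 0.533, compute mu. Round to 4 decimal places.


The inverse log link gives:
mu = exp(0.533) = 1.7040.

1.7040


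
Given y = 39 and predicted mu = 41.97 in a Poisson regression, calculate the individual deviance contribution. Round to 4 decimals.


y/mu = 39/41.97 = 0.929235 (approx.), and ln(39/41.97) = -0.073393.
y * ln(y/mu) = 39 * -0.073393 = -2.862327.
y - mu = -2.97.
D = 2 * (-2.862327 - -2.97) = 0.215346, which rounds to 0.2153.

0.2153


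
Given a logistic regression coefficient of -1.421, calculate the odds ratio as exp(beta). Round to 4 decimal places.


The odds ratio is computed as:
OR = e^(-1.421) = 0.2415.

0.2415


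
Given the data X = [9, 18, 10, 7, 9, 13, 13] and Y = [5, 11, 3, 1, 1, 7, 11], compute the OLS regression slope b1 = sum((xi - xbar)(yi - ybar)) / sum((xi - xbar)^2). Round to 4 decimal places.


Calculate xbar = 11.2857, ybar = 5.5714.
S_xx = 81.4286, S_xy = 82.8571.
Using b1 = S_xy / S_xx = 82.8571 / 81.4286, we get b1 = 1.0175.

1.0175


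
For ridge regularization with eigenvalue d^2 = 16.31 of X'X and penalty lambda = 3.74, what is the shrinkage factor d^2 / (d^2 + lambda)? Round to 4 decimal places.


d^2 + lambda = 16.31 + 3.74 = 20.0500.
Shrinkage factor = 16.31/20.0500 = 0.8135.

0.8135


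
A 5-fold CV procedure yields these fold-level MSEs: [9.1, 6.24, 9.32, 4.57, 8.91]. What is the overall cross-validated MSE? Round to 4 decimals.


Total MSE across folds = 38.1400.
CV-MSE = 38.1400/5 = 7.6280.

7.6280


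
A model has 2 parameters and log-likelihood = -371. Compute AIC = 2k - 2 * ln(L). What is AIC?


Compute:
2k = 2*2 = 4.
-2*loglik = -2*(-371) = 742.
AIC = 4 + 742 = 746.

746


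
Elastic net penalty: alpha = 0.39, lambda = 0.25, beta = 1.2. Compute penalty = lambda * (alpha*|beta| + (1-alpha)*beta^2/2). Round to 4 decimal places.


Compute:
L1 = 0.39 * 1.2 = 0.4680.
L2 = 0.61 * 1.2^2 / 2 = 0.4392.
Penalty = 0.25 * (0.4680 + 0.4392) = 0.2268.

0.2268


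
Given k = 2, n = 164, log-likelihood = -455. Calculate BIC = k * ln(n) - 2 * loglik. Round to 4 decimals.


Compute k*ln(n) = 2*ln(164) = 2*5.099866 = 10.199732.
Then -2*loglik = 910.
BIC = 10.199732 + 910 = 920.199732, which rounds to 920.1997.

920.1997


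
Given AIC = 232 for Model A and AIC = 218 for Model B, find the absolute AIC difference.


Absolute difference = |232 - 218| = 14.
The model with lower AIC (B) is preferred.

14


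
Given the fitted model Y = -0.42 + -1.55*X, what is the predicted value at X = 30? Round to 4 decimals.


Plug X = 30 into Y = -0.42 + -1.55*X:
Y = -0.42 + -46.5000 = -46.9200.

-46.9200


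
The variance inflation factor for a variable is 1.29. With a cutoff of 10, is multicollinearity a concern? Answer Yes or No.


Compare VIF = 1.29 to the threshold of 10.
1.29 < 10, so the answer is No.

No


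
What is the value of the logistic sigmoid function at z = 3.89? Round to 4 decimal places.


exp(-3.8900) = 0.0204.
1 + exp(-z) = 1.0204.
sigmoid = 1/1.0204 = 0.9800.

0.9800


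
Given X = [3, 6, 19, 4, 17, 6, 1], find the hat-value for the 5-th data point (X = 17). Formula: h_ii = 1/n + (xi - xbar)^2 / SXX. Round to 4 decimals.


Mean of X: xbar = 8.0000.
SXX = 300.0000.
For X = 17: h = 1/7 + (17 - 8.0000)^2/300.0000 = 0.4129.

0.4129


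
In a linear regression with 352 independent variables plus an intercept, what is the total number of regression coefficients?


Each predictor gets one coefficient, plus one intercept.
Total parameters = 352 + 1 = 353.

353


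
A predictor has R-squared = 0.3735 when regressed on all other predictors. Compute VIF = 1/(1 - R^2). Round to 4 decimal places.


Using VIF = 1/(1 - R^2_j):
1 - 0.3735 = 0.6265.
VIF = 1.5962.

1.5962


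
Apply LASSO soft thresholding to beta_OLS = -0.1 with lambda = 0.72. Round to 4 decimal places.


Check: |-0.1| = 0.1 vs lambda = 0.72.
Since |beta| <= lambda, the coefficient is set to 0.
Soft-thresholded coefficient = 0.0000.

0.0000


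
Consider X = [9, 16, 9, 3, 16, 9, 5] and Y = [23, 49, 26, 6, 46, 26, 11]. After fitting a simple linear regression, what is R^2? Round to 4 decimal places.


The fitted line is Y = -4.2679 + 3.2369*X.
SSres = 11.7070, SStot = 1559.4286.
R^2 = 1 - SSres/SStot = 0.9925.

0.9925


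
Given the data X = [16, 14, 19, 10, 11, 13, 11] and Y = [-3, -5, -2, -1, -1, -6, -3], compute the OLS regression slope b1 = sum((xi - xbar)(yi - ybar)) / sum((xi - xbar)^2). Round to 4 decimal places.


The sample means are xbar = 13.4286 and ybar = -3.0000.
Compute S_xx = 61.7143 and S_xy = -6.0000.
Slope b1 = S_xy / S_xx = -6.0000 / 61.7143 = -0.0972.

-0.0972


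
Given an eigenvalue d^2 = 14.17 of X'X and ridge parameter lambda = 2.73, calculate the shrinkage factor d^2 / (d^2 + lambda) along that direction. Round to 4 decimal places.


Compute the denominator: 14.17 + 2.73 = 16.9000.
Shrinkage factor = 14.17 / 16.9000 = 0.8385.

0.8385


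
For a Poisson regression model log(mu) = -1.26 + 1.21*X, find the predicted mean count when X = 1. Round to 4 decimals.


Linear predictor: eta = -1.26 + (1.21)(1) = -0.0500.
Expected count: mu = exp(-0.0500) = 0.9512.

0.9512


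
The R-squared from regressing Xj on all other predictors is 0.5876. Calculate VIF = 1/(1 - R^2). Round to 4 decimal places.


Using VIF = 1/(1 - R^2_j):
1 - 0.5876 = 0.4124.
VIF = 2.4248.

2.4248


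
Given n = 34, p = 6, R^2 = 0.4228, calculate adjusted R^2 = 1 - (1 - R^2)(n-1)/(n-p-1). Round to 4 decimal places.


Using the formula:
(1 - 0.4228) = 0.5772.
Multiply by 33/27: 0.5772 * 33 = 19.0476, then 19.0476 / 27 = 0.7055.
Adj R^2 = 1 - 0.7055 = 0.2945.

0.2945


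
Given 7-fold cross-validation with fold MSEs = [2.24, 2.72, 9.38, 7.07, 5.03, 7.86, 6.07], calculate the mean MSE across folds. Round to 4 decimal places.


Sum of fold MSEs = 40.3700.
Average = 40.3700 / 7 = 5.7671.

5.7671


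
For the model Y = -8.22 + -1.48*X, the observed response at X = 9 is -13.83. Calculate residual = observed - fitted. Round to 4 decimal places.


Compute yhat = -8.22 + (-1.48)(9) = -21.5400.
Residual = actual - predicted = -13.83 - -21.5400 = 7.7100.

7.7100


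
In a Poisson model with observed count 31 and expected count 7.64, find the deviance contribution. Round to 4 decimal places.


First: ln(31/7.64) = 1.400590.
Then: 31 * 1.400590 = 43.418290.
y - mu = 31 - 7.64 = 23.36.
D = 2(43.418290 - 23.36) = 40.116580, which rounds to 40.1166.

40.1166


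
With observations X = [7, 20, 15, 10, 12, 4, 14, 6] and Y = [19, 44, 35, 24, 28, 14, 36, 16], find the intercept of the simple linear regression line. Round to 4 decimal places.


The slope is b1 = 1.9899.
Sample means are xbar = 11.0000 and ybar = 27.0000.
Intercept: b0 = 27.0000 - (1.9899)(11.0000) = 5.1111.

5.1111


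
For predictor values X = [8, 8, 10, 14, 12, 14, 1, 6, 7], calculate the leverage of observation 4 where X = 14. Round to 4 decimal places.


n = 9, xbar = 8.8889.
SXX = sum((xi - xbar)^2) = 138.8889.
h = 1/9 + (14 - 8.8889)^2 / 138.8889 = 0.2992.

0.2992


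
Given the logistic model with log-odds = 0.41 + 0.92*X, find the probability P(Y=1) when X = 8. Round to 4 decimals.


z = 0.41 + 0.92 * 8 = 7.7700.
Sigmoid: P = 1 / (1 + exp(-7.7700)) = 0.9996.

0.9996


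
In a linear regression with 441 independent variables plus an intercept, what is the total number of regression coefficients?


Total coefficients = number of predictors + 1 (for the intercept).
= 441 + 1 = 442.

442


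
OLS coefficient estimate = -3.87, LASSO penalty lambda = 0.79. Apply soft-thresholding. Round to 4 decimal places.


Check: |-3.87| = 3.87 vs lambda = 0.79.
Since |beta| > lambda, coefficient = sign(beta)*(|beta| - lambda) = -3.0800.
Soft-thresholded coefficient = -3.0800.

-3.0800


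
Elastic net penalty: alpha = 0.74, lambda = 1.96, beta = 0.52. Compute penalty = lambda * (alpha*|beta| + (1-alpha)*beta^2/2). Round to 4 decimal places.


L1 component = 0.74 * |0.52| = 0.3848.
L2 component = 0.26 * 0.52^2 / 2 = 0.0352.
Penalty = 1.96 * (0.3848 + 0.0352) = 1.96 * 0.4200 = 0.8231.

0.8231


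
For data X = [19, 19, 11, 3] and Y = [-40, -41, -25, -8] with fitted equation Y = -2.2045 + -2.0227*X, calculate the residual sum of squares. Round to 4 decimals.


Predicted values from Y = -2.2045 + -2.0227*X.
Residuals: [0.6358, -0.3642, -0.5458, 0.2726].
SSres = 0.9091.

0.9091


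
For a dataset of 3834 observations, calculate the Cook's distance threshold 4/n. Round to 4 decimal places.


Using the rule of thumb:
Threshold = 4 / 3834 = 0.0010.

0.0010


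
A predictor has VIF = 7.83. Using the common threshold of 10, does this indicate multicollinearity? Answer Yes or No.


Compare VIF = 7.83 to the threshold of 10.
7.83 < 10, so the answer is No.

No


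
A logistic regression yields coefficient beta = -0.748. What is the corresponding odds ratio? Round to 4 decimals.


The odds ratio is computed as:
OR = e^(-0.748) = 0.4733.

0.4733


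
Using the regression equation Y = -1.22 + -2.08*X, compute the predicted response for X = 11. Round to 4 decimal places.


Plug X = 11 into Y = -1.22 + -2.08*X:
Y = -1.22 + -22.8800 = -24.1000.

-24.1000


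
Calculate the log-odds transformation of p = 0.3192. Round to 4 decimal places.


Compute the odds: 0.3192/0.6808 = 0.4689.
Take the natural log: ln(0.4689) = -0.7575.

-0.7575


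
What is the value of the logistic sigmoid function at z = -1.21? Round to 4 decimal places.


Compute exp(1.2100) = 3.3535.
Sigmoid = 1 / (1 + 3.3535) = 1 / 4.3535 = 0.2297.

0.2297


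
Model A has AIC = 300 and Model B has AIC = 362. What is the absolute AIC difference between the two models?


|AIC_A - AIC_B| = |300 - 362| = 62.
Model A is preferred (lower AIC).

62


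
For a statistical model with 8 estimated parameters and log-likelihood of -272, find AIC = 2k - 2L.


AIC = 2k - 2*loglik = 2(8) - 2(-272).
= 16 + 544 = 560.

560


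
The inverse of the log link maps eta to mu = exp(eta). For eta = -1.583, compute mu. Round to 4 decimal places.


Apply the inverse link:
mu = e^-1.583 = 0.2054.

0.2054


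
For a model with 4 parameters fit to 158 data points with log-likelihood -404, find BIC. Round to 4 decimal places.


Compute k*ln(n) = 4*ln(158) = 4*5.062595 = 20.250380.
Then -2*loglik = 808.
BIC = 20.250380 + 808 = 828.250380, which rounds to 828.2504.

828.2504


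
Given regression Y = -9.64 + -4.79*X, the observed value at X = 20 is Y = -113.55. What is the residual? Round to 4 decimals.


Compute yhat = -9.64 + (-4.79)(20) = -105.4400.
Residual = actual - predicted = -113.55 - -105.4400 = -8.1100.

-8.1100


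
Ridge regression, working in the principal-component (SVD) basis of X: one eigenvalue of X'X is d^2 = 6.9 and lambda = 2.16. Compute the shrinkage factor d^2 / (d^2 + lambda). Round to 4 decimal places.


d^2 + lambda = 6.9 + 2.16 = 9.0600.
Shrinkage factor = 6.9/9.0600 = 0.7616.

0.7616


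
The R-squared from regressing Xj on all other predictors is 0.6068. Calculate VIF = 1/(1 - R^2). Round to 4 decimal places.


VIF = 1 / (1 - 0.6068).
= 1 / 0.3932 = 2.5432.

2.5432


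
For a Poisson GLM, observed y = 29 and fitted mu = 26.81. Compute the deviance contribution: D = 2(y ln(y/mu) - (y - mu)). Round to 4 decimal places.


y/mu = 29/26.81 = 1.081686 (approx.), and ln(29/26.81) = 0.078521.
y * ln(y/mu) = 29 * 0.078521 = 2.277109.
y - mu = 2.19.
D = 2 * (2.277109 - 2.19) = 0.174218, which rounds to 0.1742.

0.1742


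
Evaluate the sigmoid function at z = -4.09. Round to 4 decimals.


Compute exp(4.0900) = 59.7399.
Sigmoid = 1 / (1 + 59.7399) = 1 / 60.7399 = 0.0165.

0.0165


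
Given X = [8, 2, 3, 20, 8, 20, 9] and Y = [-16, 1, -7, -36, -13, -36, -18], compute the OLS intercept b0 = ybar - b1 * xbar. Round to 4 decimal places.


Compute b1 = -1.8727 from the OLS formula.
With xbar = 10.0000 and ybar = -17.8571, the intercept is:
b0 = -17.8571 - -1.8727 * 10.0000 = 0.8696.

0.8696


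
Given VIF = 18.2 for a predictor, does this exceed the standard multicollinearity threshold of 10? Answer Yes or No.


Compare VIF = 18.2 to the threshold of 10.
18.2 >= 10, so the answer is Yes.

Yes


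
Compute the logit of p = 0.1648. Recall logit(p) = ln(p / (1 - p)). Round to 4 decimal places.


1 - p = 0.8352.
p/(1-p) = 0.1973.
logit = ln(0.1973) = -1.6229.

-1.6229


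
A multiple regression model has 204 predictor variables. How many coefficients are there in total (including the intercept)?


Total coefficients = number of predictors + 1 (for the intercept).
= 204 + 1 = 205.

205


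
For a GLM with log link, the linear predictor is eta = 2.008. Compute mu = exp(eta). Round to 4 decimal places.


The inverse log link gives:
mu = exp(2.008) = 7.4484.

7.4484


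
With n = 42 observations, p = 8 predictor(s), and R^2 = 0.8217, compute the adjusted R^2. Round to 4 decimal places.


Using the formula:
(1 - 0.8217) = 0.1783.
Multiply by 41/33: 0.1783 * 41 = 7.3103, then 7.3103 / 33 = 0.2215.
Adj R^2 = 1 - 0.2215 = 0.7785.

0.7785


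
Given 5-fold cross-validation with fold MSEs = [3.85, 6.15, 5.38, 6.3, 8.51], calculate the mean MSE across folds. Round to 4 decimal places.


Add all fold MSEs: 30.1900.
Divide by k = 5: 30.1900/5 = 6.0380.

6.0380


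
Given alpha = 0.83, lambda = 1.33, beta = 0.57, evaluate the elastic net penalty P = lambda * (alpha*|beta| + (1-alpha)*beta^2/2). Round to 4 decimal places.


alpha * |beta| = 0.83 * 0.57 = 0.4731.
(1-alpha) * beta^2/2 = 0.17 * 0.3249/2 = 0.0276.
Total = 1.33 * (0.4731 + 0.0276) = 0.6660.

0.6660


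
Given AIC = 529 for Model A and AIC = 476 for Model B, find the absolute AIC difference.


|AIC_A - AIC_B| = |529 - 476| = 53.
Model B is preferred (lower AIC).

53


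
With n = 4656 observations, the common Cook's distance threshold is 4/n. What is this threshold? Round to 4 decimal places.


Using the rule of thumb:
Threshold = 4 / 4656 = 0.0009.

0.0009


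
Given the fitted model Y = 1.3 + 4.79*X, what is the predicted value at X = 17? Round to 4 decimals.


Plug X = 17 into Y = 1.3 + 4.79*X:
Y = 1.3 + 81.4300 = 82.7300.

82.7300


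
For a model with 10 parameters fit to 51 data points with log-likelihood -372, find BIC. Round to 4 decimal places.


k * ln(n) = 10 * ln(51) = 10 * 3.931826 = 39.318260.
-2 * loglik = -2 * (-372) = 744.
BIC = 39.318260 + 744 = 783.318260, which rounds to 783.3183.

783.3183


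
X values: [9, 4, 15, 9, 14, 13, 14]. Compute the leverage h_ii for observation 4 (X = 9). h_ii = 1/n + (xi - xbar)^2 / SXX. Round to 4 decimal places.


n = 7, xbar = 11.1429.
SXX = sum((xi - xbar)^2) = 94.8571.
h = 1/7 + (9 - 11.1429)^2 / 94.8571 = 0.1913.

0.1913


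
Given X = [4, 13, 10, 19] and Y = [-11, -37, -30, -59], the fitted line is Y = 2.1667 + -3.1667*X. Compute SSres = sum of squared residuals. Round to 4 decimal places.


For each point, residual = actual - predicted.
Residuals: [-0.4999, 2.0004, -0.4997, -0.9994].
Sum of squared residuals = 5.5000.

5.5000


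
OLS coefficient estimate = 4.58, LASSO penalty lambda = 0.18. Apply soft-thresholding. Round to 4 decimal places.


Check: |4.58| = 4.58 vs lambda = 0.18.
Since |beta| > lambda, coefficient = sign(beta)*(|beta| - lambda) = 4.4000.
Soft-thresholded coefficient = 4.4000.

4.4000


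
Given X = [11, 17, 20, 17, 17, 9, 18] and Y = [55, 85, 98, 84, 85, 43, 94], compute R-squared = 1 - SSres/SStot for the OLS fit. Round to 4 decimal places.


Fit the OLS line: b0 = -2.1881, b1 = 5.1313.
SSres = 23.2060.
SStot = 2543.4286.
R^2 = 1 - 23.2060/2543.4286 = 0.9909.

0.9909


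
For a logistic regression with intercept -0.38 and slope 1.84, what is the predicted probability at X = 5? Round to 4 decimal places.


z = -0.38 + 1.84 * 5 = 8.8200.
Sigmoid: P = 1 / (1 + exp(-8.8200)) = 0.9999.

0.9999


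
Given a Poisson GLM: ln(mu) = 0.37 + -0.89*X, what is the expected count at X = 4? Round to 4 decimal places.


Compute eta = 0.37 + -0.89 * 4 = -3.1900.
Apply inverse link: mu = e^-3.1900 = 0.0412.

0.0412


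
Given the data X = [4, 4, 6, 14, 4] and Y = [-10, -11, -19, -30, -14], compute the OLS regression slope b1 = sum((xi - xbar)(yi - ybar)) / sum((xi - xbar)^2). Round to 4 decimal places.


First compute the means: xbar = 6.4000, ybar = -16.8000.
Then S_xx = sum((xi - xbar)^2) = 75.2000.
S_xy = sum((xi - xbar)(yi - ybar)) = -136.4000.
b1 = S_xy / S_xx = -136.4000 / 75.2000 = -1.8138.

-1.8138


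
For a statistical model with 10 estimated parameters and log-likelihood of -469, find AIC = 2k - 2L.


AIC = 2*10 - 2*(-469).
= 20 + 938 = 958.

958


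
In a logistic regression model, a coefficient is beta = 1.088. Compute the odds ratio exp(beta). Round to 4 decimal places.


exp(1.088) = 2.9683.
So the odds ratio is 2.9683.

2.9683


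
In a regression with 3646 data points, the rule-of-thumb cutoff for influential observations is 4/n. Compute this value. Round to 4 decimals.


Using the rule of thumb:
Threshold = 4 / 3646 = 0.0011.

0.0011


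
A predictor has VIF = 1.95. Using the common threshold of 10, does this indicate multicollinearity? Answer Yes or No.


Check: VIF = 1.95 vs threshold = 10.
Since 1.95 < 10, the answer is No.

No


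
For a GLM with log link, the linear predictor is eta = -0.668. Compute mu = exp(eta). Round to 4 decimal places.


mu = exp(eta) = exp(-0.668).
= 0.5127.

0.5127


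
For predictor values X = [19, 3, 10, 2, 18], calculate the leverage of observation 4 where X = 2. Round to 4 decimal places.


n = 5, xbar = 10.4000.
SXX = sum((xi - xbar)^2) = 257.2000.
h = 1/5 + (2 - 10.4000)^2 / 257.2000 = 0.4743.

0.4743


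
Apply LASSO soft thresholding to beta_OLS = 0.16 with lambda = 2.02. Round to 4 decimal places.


|beta_OLS| = 0.16.
lambda = 2.02.
Since |beta| <= lambda, the coefficient is set to 0.
Result = 0.0000.

0.0000


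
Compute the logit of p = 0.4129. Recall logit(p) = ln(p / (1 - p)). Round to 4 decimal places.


Compute the odds: 0.4129/0.5871 = 0.7033.
Take the natural log: ln(0.7033) = -0.3520.

-0.3520


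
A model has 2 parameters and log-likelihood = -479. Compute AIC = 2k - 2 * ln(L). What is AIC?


AIC = 2*2 - 2*(-479).
= 4 + 958 = 962.

962


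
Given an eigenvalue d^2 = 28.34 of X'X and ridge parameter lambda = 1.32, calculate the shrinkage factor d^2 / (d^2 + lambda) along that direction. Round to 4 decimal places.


Denominator = d^2 + lambda = 28.34 + 1.32 = 29.6600.
Shrinkage = 28.34 / 29.6600 = 0.9555.

0.9555


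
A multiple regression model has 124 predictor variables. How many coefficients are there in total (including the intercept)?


Including the intercept, the model has 124 predictor coefficients + 1 intercept.
Total = 125.

125


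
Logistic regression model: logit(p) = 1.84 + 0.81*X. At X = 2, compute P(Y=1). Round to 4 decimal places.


z = 1.84 + 0.81 * 2 = 3.4600.
Sigmoid: P = 1 / (1 + exp(-3.4600)) = 0.9695.

0.9695


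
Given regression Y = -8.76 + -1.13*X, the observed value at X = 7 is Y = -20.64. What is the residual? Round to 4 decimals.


Predicted = -8.76 + -1.13 * 7 = -16.6700.
Residual = -20.64 - -16.6700 = -3.9700.

-3.9700


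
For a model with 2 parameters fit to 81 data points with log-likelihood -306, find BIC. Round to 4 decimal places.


Compute k*ln(n) = 2*ln(81) = 2*4.394449 = 8.788898.
Then -2*loglik = 612.
BIC = 8.788898 + 612 = 620.788898, which rounds to 620.7889.

620.7889


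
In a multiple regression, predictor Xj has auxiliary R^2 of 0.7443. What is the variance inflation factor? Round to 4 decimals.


Denominator: 1 - 0.7443 = 0.2557.
VIF = 1 / 0.2557 = 3.9108.

3.9108


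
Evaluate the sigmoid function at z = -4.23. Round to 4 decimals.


exp(4.2300) = 68.7172.
1 + exp(-z) = 69.7172.
sigmoid = 1/69.7172 = 0.0143.

0.0143


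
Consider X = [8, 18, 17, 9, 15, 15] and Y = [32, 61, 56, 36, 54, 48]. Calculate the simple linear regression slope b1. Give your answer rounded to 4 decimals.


First compute the means: xbar = 13.6667, ybar = 47.8333.
Then S_xx = sum((xi - xbar)^2) = 87.3333.
S_xy = sum((xi - xbar)(yi - ybar)) = 237.6667.
b1 = S_xy / S_xx = 237.6667 / 87.3333 = 2.7214.

2.7214


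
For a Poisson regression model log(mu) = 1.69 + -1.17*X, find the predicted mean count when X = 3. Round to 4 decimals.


Linear predictor: eta = 1.69 + (-1.17)(3) = -1.8200.
Expected count: mu = exp(-1.8200) = 0.1620.

0.1620


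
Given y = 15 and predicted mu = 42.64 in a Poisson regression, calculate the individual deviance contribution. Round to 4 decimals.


First: ln(15/42.64) = -1.044743.
Then: 15 * -1.044743 = -15.671145.
y - mu = 15 - 42.64 = -27.64.
D = 2(-15.671145 - -27.64) = 23.937710, which rounds to 23.9377.

23.9377


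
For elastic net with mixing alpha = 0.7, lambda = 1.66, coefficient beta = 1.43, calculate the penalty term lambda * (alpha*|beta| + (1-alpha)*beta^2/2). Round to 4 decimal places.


L1 component = 0.7 * |1.43| = 1.0010.
L2 component = 0.3 * 1.43^2 / 2 = 0.3067.
Penalty = 1.66 * (1.0010 + 0.3067) = 1.66 * 1.3077 = 2.1708.

2.1708


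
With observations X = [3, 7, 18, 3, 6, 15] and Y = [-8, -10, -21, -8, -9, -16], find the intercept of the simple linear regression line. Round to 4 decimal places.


First find the slope: b1 = -0.8245.
Means: xbar = 8.6667, ybar = -12.0000.
b0 = ybar - b1 * xbar = -12.0000 - -0.8245 * 8.6667 = -4.8543.

-4.8543


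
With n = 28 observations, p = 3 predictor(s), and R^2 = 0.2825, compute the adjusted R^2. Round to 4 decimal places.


Plug in: Adj R^2 = 1 - (1 - 0.2825) * 27/24.
= 1 - 0.7175 * 27/24
= 1 - 19.3725 / 24
= 1 - 0.8072 = 0.1928.

0.1928


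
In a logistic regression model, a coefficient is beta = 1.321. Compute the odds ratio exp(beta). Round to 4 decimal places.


exp(1.321) = 3.7472.
So the odds ratio is 3.7472.

3.7472


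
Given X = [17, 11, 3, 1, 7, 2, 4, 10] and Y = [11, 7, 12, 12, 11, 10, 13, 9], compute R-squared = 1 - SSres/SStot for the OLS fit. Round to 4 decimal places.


After computing the OLS fit (b0=11.7131, b1=-0.1583):
SSres = 20.5928, SStot = 25.8750.
R^2 = 1 - 20.5928/25.8750 = 0.2041.

0.2041


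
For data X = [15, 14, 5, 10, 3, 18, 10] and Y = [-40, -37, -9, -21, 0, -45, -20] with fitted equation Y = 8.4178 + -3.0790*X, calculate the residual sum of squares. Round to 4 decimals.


Compute predicted values, then residuals = yi - yhat_i.
Residuals: [-2.2328, -2.3118, -2.0228, 1.3722, 0.8192, 2.0042, 2.3722].
SSres = sum(residual^2) = 26.6197.

26.6197


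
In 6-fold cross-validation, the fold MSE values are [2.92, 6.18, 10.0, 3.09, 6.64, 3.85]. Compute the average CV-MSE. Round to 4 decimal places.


Total MSE across folds = 32.6800.
CV-MSE = 32.6800/6 = 5.4467.

5.4467


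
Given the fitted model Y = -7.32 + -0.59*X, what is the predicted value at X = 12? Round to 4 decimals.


Substitute X = 12 into the equation:
Y = -7.32 + -0.59 * 12 = -7.32 + -7.0800 = -14.4000.

-14.4000


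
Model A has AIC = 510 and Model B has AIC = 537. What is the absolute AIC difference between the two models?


Compute |510 - 537| = 27.
Model A has the smaller AIC.

27


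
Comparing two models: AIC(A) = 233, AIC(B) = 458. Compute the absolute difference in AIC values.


Compute |233 - 458| = 225.
Model A has the smaller AIC.

225


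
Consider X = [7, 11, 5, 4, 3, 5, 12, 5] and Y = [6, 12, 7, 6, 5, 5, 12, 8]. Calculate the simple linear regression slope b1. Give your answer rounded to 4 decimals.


The sample means are xbar = 6.5000 and ybar = 7.6250.
Compute S_xx = 76.0000 and S_xy = 60.5000.
Slope b1 = S_xy / S_xx = 60.5000 / 76.0000 = 0.7961.

0.7961


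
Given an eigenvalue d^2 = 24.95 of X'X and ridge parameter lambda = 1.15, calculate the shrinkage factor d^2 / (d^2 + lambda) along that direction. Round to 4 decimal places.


d^2 + lambda = 24.95 + 1.15 = 26.1000.
Shrinkage factor = 24.95/26.1000 = 0.9559.

0.9559


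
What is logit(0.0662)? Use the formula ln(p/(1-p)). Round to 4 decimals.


The odds are p/(1-p) = 0.0662 / 0.9338 = 0.0709.
logit(p) = ln(0.0709) = -2.6466.

-2.6466


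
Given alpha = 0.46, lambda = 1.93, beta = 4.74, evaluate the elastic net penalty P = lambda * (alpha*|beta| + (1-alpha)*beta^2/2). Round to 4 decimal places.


L1 component = 0.46 * |4.74| = 2.1804.
L2 component = 0.54 * 4.74^2 / 2 = 6.0663.
Penalty = 1.93 * (2.1804 + 6.0663) = 1.93 * 8.2467 = 15.9160.

15.9160


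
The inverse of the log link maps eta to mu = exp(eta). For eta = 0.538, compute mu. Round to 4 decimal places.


mu = exp(eta) = exp(0.538).
= 1.7126.

1.7126


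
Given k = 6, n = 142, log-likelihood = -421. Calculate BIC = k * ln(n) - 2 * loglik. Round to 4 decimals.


ln(142) = 4.955827.
k * ln(n) = 6 * 4.955827 = 29.734962.
-2L = 842.
BIC = 29.734962 + 842 = 871.734962, which rounds to 871.7350.

871.7350


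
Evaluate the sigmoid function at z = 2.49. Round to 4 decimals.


exp(-2.4900) = 0.0829.
1 + exp(-z) = 1.0829.
sigmoid = 1/1.0829 = 0.9234.

0.9234


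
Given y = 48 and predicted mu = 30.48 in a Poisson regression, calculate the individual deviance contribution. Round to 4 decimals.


Compute y*ln(y/mu) = 48*ln(48/30.48) = 48*0.454130 = 21.798240.
y - mu = 17.52.
D = 2*(21.798240 - (17.52)) = 8.556480, which rounds to 8.5565.

8.5565


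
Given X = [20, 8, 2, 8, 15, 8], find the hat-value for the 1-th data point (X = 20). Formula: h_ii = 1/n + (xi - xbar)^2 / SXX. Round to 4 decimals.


n = 6, xbar = 10.1667.
SXX = sum((xi - xbar)^2) = 200.8333.
h = 1/6 + (20 - 10.1667)^2 / 200.8333 = 0.6481.

0.6481


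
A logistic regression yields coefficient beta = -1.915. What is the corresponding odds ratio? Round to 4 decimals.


The odds ratio is computed as:
OR = e^(-1.915) = 0.1473.

0.1473


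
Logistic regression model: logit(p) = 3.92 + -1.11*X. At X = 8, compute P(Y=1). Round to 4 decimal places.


z = 3.92 + -1.11 * 8 = -4.9600.
Sigmoid: P = 1 / (1 + exp(4.9600)) = 0.0070.

0.0070


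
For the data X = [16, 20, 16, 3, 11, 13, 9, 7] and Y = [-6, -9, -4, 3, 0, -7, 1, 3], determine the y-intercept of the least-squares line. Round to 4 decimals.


The slope is b1 = -0.7816.
Sample means are xbar = 11.8750 and ybar = -2.3750.
Intercept: b0 = -2.3750 - (-0.7816)(11.8750) = 6.9060.

6.9060


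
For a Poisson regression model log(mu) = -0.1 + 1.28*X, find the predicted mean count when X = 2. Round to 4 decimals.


eta = -0.1 + 1.28 * 2 = 2.4600.
mu = exp(2.4600) = 11.7048.

11.7048


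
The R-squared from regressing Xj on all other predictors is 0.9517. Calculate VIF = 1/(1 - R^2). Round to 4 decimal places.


Denominator: 1 - 0.9517 = 0.0483.
VIF = 1 / 0.0483 = 20.7039.

20.7039


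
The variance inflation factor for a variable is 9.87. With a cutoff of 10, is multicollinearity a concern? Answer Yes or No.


Check: VIF = 9.87 vs threshold = 10.
Since 9.87 < 10, the answer is No.

No


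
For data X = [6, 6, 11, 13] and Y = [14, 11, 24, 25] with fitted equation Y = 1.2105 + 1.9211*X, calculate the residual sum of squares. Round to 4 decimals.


Predicted values from Y = 1.2105 + 1.9211*X.
Residuals: [1.2629, -1.7371, 1.6574, -1.1848].
SSres = 8.7632.

8.7632


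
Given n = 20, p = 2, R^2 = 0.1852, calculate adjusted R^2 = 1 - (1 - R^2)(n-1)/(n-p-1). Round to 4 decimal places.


Using the formula:
(1 - 0.1852) = 0.8148.
Multiply by 19/17: 0.8148 * 19 = 15.4812, then 15.4812 / 17 = 0.9107.
Adj R^2 = 1 - 0.9107 = 0.0893.

0.0893


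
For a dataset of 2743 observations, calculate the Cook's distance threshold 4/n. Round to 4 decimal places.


The threshold is 4/n.
4/2743 = 0.0015.

0.0015


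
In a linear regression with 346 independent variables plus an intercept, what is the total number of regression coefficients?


Total coefficients = number of predictors + 1 (for the intercept).
= 346 + 1 = 347.

347


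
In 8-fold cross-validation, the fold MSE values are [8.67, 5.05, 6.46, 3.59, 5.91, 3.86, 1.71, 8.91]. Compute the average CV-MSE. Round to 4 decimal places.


Total MSE across folds = 44.1600.
CV-MSE = 44.1600/8 = 5.5200.

5.5200


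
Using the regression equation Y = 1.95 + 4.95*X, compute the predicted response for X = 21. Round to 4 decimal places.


Plug X = 21 into Y = 1.95 + 4.95*X:
Y = 1.95 + 103.9500 = 105.9000.

105.9000


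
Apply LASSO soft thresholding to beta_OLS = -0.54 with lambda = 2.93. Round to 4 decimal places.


Absolute value: |-0.54| = 0.54.
Compare to lambda = 2.93.
Since |beta| <= lambda, the coefficient is set to 0.

0.0000


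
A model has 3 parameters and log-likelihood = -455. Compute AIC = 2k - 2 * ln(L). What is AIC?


AIC = 2*3 - 2*(-455).
= 6 + 910 = 916.

916


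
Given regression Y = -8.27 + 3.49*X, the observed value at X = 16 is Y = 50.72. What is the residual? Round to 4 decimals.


Fitted value at X = 16 is yhat = -8.27 + 3.49*16 = 47.5700.
Residual = 50.72 - 47.5700 = 3.1500.

3.1500


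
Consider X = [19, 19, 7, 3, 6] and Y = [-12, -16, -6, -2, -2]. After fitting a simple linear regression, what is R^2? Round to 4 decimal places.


Fit the OLS line: b0 = 0.8247, b1 = -0.7801.
SSres = 13.5395.
SStot = 155.2000.
R^2 = 1 - 13.5395/155.2000 = 0.9128.

0.9128


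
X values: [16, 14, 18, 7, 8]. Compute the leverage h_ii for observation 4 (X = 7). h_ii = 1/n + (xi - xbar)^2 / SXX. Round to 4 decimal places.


Mean of X: xbar = 12.6000.
SXX = 95.2000.
For X = 7: h = 1/5 + (7 - 12.6000)^2/95.2000 = 0.5294.

0.5294


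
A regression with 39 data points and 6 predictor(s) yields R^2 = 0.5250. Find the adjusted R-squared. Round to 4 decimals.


Adjusted R^2 = 1 - (1 - R^2) * (n-1)/(n-p-1).
(1 - R^2) = 0.4750.
(n-1)/(n-p-1) = 38/32.
(1 - R^2) * (n-1) = 0.4750 * 38 = 18.0500.
Divide by (n-p-1): 18.0500 / 32 = 0.5641.
Adj R^2 = 1 - 0.5641 = 0.4359.

0.4359


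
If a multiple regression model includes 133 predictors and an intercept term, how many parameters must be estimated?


Total coefficients = number of predictors + 1 (for the intercept).
= 133 + 1 = 134.

134


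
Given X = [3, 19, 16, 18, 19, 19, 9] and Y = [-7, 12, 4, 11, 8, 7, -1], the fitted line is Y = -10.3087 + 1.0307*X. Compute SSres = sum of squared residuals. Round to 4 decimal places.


Predicted values from Y = -10.3087 + 1.0307*X.
Residuals: [0.2166, 2.7254, -2.1825, 2.7561, -1.2746, -2.2746, 0.0324].
SSres = 26.6336.

26.6336


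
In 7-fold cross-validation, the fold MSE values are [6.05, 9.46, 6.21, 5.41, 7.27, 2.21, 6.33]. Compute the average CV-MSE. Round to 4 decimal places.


Sum of fold MSEs = 42.9400.
Average = 42.9400 / 7 = 6.1343.

6.1343


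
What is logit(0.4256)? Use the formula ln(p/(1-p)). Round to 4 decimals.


Compute the odds: 0.4256/0.5744 = 0.7409.
Take the natural log: ln(0.7409) = -0.2998.

-0.2998
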